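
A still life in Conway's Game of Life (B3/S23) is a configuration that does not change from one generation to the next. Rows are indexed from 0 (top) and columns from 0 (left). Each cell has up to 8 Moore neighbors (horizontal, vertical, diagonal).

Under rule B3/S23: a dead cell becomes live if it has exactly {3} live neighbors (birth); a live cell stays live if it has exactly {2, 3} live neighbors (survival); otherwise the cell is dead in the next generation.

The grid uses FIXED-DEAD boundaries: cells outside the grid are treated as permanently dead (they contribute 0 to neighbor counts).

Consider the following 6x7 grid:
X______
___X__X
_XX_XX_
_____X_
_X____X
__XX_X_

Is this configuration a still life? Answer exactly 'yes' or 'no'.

Compute generation 1 and compare to generation 0 (given above):
Generation 1:
_______
_XXXXX_
__XXXXX
_XX_XXX
__X_XXX
__X____
Cell (0,0) differs: gen0=1 vs gen1=0 -> NOT a still life.

Answer: no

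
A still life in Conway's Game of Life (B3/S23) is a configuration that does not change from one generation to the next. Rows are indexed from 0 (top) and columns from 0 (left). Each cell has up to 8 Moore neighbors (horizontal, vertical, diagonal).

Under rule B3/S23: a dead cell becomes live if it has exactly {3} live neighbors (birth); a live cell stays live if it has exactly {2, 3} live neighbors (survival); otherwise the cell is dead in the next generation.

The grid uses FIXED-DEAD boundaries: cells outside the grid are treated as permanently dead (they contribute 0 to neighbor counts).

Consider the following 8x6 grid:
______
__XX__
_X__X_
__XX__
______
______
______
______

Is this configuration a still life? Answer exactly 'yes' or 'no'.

Compute generation 1 and compare to generation 0 (given above):
Generation 1:
______
__XX__
_X__X_
__XX__
______
______
______
______
The grids are IDENTICAL -> still life.

Answer: yes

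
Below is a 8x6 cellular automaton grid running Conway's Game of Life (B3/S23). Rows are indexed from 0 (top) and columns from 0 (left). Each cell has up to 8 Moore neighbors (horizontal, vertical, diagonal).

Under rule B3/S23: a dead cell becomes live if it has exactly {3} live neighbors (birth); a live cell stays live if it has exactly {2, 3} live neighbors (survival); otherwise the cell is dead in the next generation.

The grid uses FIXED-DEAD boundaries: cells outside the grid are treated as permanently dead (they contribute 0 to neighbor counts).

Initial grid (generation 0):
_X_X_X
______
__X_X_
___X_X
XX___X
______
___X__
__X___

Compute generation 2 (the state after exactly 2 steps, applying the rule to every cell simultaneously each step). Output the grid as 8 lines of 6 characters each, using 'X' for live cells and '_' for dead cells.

Simulating step by step:
Generation 0 (given above): 12 live cells
Generation 1: 10 live cells
______
__XXX_
___XX_
_XXX_X
____X_
______
______
______
Generation 2: 10 live cells
(generation 2 grid is the final answer)

Answer: ___X__
__X_X_
_X___X
__X__X
__XXX_
______
______
______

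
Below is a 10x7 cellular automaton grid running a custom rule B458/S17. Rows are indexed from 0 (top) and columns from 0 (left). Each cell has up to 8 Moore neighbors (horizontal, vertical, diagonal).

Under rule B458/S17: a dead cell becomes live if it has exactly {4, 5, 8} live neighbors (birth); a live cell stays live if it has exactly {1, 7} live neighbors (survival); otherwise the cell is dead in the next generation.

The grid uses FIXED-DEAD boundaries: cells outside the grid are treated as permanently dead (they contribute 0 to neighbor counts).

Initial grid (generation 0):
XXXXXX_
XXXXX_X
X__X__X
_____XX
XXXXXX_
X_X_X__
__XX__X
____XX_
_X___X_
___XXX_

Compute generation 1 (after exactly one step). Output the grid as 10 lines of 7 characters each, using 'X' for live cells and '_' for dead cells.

Answer: _______
_____X_
_XX_XX_
_XXXX__
_______
_____X_
____XXX
_______
_______
___X___

Derivation:
Simulating step by step:
Generation 0 (given above): 36 live cells
Generation 1: 14 live cells
(generation 1 grid is the final answer)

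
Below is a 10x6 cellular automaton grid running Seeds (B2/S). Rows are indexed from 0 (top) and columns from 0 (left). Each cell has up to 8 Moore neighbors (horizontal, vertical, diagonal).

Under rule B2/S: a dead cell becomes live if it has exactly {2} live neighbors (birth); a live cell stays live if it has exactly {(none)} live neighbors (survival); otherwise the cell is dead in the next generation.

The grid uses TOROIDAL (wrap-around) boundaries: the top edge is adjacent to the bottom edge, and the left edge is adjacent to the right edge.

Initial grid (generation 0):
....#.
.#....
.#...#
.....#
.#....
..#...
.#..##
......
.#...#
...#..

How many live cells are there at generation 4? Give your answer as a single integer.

Simulating step by step:
Generation 0 (given above): 13 live cells
Generation 1: 26 live cells
..##..
..#.##
..#.#.
.##.#.
#.#...
...###
#.##..
.##...
#.#.#.
#.#..#
Generation 2: 3 live cells
......
......
#.....
#.....
......
......
......
....#.
......
......
Generation 3: 4 live cells
......
......
.#...#
.#...#
......
......
......
......
......
......
Generation 4: 6 live cells
......
#.....
..#.#.
..#.#.
#.....
......
......
......
......
......
Population at generation 4: 6

Answer: 6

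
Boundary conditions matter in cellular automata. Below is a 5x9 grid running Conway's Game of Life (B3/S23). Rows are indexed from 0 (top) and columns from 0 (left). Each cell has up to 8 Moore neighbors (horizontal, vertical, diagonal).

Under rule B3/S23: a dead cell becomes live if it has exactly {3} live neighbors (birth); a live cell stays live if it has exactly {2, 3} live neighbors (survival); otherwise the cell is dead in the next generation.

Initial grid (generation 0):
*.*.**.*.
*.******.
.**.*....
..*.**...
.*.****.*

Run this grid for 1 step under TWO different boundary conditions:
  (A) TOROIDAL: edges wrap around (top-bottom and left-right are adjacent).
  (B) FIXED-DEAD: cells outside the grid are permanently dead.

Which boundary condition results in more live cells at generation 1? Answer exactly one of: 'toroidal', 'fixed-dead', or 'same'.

Under TOROIDAL boundary, generation 1:
*........
*......*.
.........
*.....*..
**.....**
Population = 9

Under FIXED-DEAD boundary, generation 1:
..*....*.
*......*.
.........
......*..
..**..*..
Population = 8

Comparison: toroidal=9, fixed-dead=8 -> toroidal

Answer: toroidal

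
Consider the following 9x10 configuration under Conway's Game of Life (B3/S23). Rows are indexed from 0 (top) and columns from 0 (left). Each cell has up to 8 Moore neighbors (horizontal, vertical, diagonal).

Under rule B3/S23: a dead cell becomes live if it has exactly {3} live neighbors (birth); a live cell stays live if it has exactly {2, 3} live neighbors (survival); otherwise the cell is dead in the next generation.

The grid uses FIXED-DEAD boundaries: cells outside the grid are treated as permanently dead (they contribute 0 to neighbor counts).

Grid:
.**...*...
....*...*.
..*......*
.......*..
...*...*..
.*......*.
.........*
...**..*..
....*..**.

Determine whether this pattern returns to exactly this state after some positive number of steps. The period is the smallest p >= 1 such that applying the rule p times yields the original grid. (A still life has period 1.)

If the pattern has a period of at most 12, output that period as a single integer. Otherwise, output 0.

Answer: 0

Derivation:
Simulating and comparing each generation to the original:
Gen 0 (original, given above): 19 live cells
Gen 1: 16 live cells, differs from original
Gen 2: 19 live cells, differs from original
Gen 3: 15 live cells, differs from original
Gen 4: 14 live cells, differs from original
Gen 5: 11 live cells, differs from original
Gen 6: 10 live cells, differs from original
Gen 7: 9 live cells, differs from original
Gen 8: 10 live cells, differs from original
Gen 9: 10 live cells, differs from original
Gen 10: 10 live cells, differs from original
Gen 11: 10 live cells, differs from original
Gen 12: 10 live cells, differs from original
No period found within 12 steps.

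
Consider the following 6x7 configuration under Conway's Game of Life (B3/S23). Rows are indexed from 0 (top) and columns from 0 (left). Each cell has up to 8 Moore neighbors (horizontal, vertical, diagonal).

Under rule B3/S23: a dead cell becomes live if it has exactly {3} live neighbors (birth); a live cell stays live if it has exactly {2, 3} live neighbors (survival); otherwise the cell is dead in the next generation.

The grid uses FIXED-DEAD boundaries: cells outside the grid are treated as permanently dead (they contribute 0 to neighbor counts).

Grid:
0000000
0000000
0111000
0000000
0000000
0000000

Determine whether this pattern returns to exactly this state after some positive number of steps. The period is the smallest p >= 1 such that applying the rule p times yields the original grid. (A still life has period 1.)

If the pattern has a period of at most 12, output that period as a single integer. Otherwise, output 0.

Simulating and comparing each generation to the original:
Gen 0 (original, given above): 3 live cells
Gen 1: 3 live cells, differs from original
Gen 2: 3 live cells, MATCHES original -> period = 2

Answer: 2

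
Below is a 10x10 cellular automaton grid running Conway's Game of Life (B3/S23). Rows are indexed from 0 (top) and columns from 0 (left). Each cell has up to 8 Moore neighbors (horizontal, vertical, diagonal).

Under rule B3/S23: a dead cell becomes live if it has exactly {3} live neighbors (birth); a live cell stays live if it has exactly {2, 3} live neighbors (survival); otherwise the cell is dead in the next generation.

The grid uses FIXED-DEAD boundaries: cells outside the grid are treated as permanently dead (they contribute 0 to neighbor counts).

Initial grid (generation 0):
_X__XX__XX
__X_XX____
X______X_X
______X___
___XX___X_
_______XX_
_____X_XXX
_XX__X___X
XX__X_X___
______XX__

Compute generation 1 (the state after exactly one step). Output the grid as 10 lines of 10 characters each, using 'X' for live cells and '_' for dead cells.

Answer: ___XXX____
_X_XXXX__X
_____XX___
_______XX_
________X_
____X_X___
_______X_X
XXX_XX_X_X
XXX___XX__
_____XXX__

Derivation:
Simulating step by step:
Generation 0 (given above): 31 live cells
Generation 1: 33 live cells
(generation 1 grid is the final answer)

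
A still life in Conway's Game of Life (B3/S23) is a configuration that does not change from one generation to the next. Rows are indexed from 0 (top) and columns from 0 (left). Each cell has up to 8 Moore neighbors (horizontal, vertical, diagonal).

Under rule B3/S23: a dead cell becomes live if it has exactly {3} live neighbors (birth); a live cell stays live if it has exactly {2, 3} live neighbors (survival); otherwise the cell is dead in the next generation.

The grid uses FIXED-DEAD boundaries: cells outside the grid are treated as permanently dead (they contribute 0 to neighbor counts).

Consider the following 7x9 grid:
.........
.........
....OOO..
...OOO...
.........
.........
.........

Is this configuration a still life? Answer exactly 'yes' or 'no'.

Compute generation 1 and compare to generation 0 (given above):
Generation 1:
.........
.....O...
...O..O..
...O..O..
....O....
.........
.........
Cell (1,5) differs: gen0=0 vs gen1=1 -> NOT a still life.

Answer: no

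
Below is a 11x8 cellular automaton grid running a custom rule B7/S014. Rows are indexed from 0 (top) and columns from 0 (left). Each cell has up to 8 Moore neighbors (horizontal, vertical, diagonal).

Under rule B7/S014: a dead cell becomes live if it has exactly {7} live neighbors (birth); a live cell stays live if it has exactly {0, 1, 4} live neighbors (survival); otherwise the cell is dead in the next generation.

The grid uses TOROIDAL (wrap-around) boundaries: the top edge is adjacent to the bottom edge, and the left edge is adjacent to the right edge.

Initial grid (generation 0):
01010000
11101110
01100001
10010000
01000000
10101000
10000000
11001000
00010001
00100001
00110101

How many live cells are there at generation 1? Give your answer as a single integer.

Simulating step by step:
Generation 0 (given above): 29 live cells
Generation 1: 11 live cells
01010000
10000000
00100000
00010000
00000000
00101000
00000000
00001000
00000000
00000000
00100101
Population at generation 1: 11

Answer: 11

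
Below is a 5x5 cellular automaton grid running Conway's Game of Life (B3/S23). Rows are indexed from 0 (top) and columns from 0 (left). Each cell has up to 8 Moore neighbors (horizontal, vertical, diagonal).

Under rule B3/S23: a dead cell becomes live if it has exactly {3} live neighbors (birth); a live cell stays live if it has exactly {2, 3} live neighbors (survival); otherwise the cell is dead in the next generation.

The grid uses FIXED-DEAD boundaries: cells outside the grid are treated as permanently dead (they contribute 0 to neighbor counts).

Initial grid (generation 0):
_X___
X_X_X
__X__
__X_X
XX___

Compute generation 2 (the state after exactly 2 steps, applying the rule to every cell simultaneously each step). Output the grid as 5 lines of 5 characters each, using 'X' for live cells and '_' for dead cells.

Simulating step by step:
Generation 0 (given above): 9 live cells
Generation 1: 7 live cells
_X___
__XX_
__X__
__XX_
_X___
Generation 2: 9 live cells
(generation 2 grid is the final answer)

Answer: __X__
_XXX_
_X___
_XXX_
__X__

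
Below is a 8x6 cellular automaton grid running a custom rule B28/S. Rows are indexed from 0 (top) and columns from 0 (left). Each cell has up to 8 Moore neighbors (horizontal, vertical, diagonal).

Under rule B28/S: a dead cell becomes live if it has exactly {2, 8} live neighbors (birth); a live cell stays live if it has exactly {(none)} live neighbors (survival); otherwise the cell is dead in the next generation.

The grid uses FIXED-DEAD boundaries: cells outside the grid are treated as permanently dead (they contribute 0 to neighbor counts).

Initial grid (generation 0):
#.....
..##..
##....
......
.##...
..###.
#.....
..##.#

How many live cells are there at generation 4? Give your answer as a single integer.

Simulating step by step:
Generation 0 (given above): 14 live cells
Generation 1: 9 live cells
.###..
......
...#..
......
....#.
#.....
.....#
.#..#.
Generation 2: 10 live cells
......
.#..#.
......
...##.
......
....##
##..#.
.....#
Generation 3: 9 live cells
......
......
..#..#
......
......
##.#..
...#..
##..#.
Generation 4: 6 live cells
......
......
......
......
###...
....#.
......
..##..
Population at generation 4: 6

Answer: 6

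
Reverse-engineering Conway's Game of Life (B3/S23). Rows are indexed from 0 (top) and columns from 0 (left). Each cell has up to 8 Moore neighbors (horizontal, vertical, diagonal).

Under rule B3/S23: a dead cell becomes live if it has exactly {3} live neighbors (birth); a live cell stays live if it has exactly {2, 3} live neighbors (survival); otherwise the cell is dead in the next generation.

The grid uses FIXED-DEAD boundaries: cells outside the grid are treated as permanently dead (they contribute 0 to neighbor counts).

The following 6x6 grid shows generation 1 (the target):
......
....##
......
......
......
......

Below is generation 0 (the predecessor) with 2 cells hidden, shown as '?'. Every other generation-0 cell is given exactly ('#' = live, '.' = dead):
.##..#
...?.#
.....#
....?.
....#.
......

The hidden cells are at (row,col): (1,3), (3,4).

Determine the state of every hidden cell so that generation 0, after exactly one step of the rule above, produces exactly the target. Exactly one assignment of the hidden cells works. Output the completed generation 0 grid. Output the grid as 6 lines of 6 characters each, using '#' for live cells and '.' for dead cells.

Answer: .##..#
.....#
.....#
......
....#.
......

Derivation:
Hidden generation-0 cells (in order): (1,3), (3,4).
A hidden cell only influences target cells in its own 3x3 neighborhood. Try each of the 2^2 = 4 assignments, step the completed generation 0 forward once under B3/S23, and compare with the target:
  (1,3)=. (3,4)=. -> step reproduces the target at every cell -> ACCEPT
  (1,3)=. (3,4)=# -> step gives (2,4)='#' but target has '.' -> reject
  (1,3)=# (3,4)=. -> step gives (0,2)='#' but target has '.' -> reject
  (1,3)=# (3,4)=# -> step gives (0,2)='#' but target has '.' -> reject
Unique solution: (1,3)=dead, (3,4)=dead.
Check: live-neighbor counts of every cell in the completed generation 0:
111121
122132
000021
000122
000101
000111
Applying B3/S23 to generation 0 with these counts gives:
......
....##
......
......
......
......
which matches the target exactly.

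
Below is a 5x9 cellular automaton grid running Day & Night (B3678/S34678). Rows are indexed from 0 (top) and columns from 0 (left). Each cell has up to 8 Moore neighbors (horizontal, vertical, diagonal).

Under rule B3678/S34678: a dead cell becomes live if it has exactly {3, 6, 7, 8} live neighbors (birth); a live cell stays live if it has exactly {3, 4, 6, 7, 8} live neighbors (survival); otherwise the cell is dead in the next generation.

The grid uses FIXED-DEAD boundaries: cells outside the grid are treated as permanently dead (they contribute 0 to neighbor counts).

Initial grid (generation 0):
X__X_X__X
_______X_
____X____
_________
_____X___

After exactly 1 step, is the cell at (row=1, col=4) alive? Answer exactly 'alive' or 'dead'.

Answer: alive

Derivation:
Simulating step by step:
Generation 0 (given above): 7 live cells
Generation 1: 1 live cells
_________
____X____
_________
_________
_________

Cell (1,4) at generation 1: 1 -> alive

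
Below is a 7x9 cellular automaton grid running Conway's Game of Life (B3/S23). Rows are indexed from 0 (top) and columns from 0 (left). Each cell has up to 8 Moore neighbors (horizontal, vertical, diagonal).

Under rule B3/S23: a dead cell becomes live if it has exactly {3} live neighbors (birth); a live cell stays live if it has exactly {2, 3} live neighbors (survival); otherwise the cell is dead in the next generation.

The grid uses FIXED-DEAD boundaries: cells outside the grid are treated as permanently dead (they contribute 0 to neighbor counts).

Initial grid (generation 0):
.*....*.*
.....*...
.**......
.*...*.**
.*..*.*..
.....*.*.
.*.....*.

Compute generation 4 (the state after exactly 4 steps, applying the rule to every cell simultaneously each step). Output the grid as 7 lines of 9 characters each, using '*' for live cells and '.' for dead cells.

Answer: .........
......*..
.....***.
**..**.**
....*.*.*
....*...*
.....*.*.

Derivation:
Simulating step by step:
Generation 0 (given above): 17 live cells
Generation 1: 15 live cells
.........
.**......
.**...*..
**...***.
....*...*
.....*.*.
......*..
Generation 2: 17 live cells
.........
.**......
.....***.
***..***.
....*...*
.....***.
......*..
Generation 3: 16 live cells
.........
......*..
*....*.*.
.*..*...*
.*..*...*
.....***.
.....***.
Generation 4: 17 live cells
(generation 4 grid is the final answer)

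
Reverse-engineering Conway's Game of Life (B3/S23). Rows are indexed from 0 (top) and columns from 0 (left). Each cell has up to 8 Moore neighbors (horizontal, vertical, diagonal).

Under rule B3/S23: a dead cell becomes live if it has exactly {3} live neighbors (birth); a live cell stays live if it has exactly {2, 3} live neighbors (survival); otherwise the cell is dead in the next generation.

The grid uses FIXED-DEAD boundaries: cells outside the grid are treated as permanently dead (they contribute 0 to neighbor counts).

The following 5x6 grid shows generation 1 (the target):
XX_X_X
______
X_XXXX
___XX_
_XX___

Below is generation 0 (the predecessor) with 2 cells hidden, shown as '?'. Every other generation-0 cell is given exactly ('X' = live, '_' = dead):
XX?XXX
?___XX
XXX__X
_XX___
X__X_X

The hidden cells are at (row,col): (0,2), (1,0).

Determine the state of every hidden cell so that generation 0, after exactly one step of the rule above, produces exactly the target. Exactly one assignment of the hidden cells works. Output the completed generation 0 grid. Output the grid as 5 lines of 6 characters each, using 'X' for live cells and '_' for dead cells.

Hidden generation-0 cells (in order): (0,2), (1,0).
A hidden cell only influences target cells in its own 3x3 neighborhood. Try each of the 2^2 = 4 assignments, step the completed generation 0 forward once under B3/S23, and compare with the target:
  (0,2)=_ (1,0)=_ -> step gives (0,0)='_' but target has 'X' -> reject
  (0,2)=_ (1,0)=X -> step reproduces the target at every cell -> ACCEPT
  (0,2)=X (1,0)=_ -> step gives (0,0)='_' but target has 'X' -> reject
  (0,2)=X (1,0)=X -> step gives (0,2)='X' but target has '_' -> reject
Unique solution: (0,2)=dead, (1,0)=live.
Check: live-neighbor counts of every cell in the completed generation 0:
222243
464454
353332
454332
133120
Applying B3/S23 to generation 0 with these counts gives:
XX_X_X
______
X_XXXX
___XX_
_XX___
which matches the target exactly.

Answer: XX_XXX
X___XX
XXX__X
_XX___
X__X_X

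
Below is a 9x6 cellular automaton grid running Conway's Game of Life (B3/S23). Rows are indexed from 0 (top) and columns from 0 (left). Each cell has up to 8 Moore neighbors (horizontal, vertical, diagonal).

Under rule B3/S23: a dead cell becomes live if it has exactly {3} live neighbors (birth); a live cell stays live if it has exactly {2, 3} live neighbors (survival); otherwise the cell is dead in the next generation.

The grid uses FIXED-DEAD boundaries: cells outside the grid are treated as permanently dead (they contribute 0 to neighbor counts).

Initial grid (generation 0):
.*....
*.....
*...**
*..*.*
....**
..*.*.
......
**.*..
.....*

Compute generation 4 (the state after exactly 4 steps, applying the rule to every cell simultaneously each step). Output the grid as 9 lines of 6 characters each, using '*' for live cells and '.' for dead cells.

Simulating step by step:
Generation 0 (given above): 16 live cells
Generation 1: 14 live cells
......
**....
**..**
...*..
.....*
...***
.***..
......
......
Generation 2: 14 live cells
......
**....
***.*.
.....*
...*.*
...*.*
..**..
..*...
......
Generation 3: 15 live cells
......
*.*...
*.*...
.***.*
.....*
...*..
..***.
..**..
......
Generation 4: 11 live cells
(generation 4 grid is the final answer)

Answer: ......
......
*.....
.****.
...*..
..**..
....*.
..*.*.
......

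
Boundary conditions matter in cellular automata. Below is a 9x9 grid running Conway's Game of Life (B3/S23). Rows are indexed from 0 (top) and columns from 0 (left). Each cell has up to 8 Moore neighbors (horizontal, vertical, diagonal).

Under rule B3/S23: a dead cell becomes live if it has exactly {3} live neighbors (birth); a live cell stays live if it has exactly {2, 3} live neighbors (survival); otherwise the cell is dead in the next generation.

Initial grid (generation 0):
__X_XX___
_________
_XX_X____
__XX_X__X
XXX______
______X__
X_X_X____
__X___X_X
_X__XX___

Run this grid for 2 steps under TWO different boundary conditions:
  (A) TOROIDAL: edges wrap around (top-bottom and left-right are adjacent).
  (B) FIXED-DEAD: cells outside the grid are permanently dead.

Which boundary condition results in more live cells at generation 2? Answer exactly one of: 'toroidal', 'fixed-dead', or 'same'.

Under TOROIDAL boundary, generation 2:
______X__
_X_______
_XX_X____
X___X____
X___X____
X_______X
X_______X
X___X_X__
_XX______
Population = 18

Under FIXED-DEAD boundary, generation 2:
_________
_XX_XX___
X_X_X____
X___X____
X___X____
X________
_X_______
__XXXXX__
_________
Population = 18

Comparison: toroidal=18, fixed-dead=18 -> same

Answer: same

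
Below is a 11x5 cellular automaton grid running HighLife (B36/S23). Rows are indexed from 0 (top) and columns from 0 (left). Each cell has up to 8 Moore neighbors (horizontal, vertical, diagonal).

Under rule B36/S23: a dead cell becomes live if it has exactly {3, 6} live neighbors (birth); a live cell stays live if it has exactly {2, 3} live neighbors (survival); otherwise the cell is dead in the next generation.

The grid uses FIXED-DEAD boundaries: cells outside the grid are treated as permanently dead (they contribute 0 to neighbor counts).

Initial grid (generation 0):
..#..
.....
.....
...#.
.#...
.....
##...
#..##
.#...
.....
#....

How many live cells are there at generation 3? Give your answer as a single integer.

Answer: 2

Derivation:
Simulating step by step:
Generation 0 (given above): 10 live cells
Generation 1: 6 live cells
.....
.....
.....
.....
.....
##...
##...
#.#..
.....
.....
.....
Generation 2: 4 live cells
.....
.....
.....
.....
.....
##...
..#..
#....
.....
.....
.....
Generation 3: 2 live cells
.....
.....
.....
.....
.....
.#...
#....
.....
.....
.....
.....
Population at generation 3: 2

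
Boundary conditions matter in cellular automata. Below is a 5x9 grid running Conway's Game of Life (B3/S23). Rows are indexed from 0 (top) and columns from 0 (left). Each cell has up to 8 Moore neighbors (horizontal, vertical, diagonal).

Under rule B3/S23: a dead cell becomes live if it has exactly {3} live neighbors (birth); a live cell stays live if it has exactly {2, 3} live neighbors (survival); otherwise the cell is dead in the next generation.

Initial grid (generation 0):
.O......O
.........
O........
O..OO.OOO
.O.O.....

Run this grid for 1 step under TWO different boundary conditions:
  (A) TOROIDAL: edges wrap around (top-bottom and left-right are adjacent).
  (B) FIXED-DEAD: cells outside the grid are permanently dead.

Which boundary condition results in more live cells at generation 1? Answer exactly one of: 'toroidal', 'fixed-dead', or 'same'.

Answer: toroidal

Derivation:
Under TOROIDAL boundary, generation 1:
O.O......
O........
O......O.
OOOOO..OO
.O.OO....
Population = 15

Under FIXED-DEAD boundary, generation 1:
.........
.........
.......O.
OOOOO..O.
..OOO..O.
Population = 11

Comparison: toroidal=15, fixed-dead=11 -> toroidal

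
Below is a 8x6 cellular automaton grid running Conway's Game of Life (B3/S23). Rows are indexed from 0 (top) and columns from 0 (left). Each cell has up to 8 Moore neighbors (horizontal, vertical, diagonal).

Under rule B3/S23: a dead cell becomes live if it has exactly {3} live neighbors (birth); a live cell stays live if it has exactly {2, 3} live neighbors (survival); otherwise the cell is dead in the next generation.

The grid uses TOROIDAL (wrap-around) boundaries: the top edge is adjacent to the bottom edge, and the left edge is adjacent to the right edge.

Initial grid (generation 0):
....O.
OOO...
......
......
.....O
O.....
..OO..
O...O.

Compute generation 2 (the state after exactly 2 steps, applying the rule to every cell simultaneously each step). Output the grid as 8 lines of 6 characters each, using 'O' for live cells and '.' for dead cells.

Answer: O...OO
OOO...
......
......
......
......
O....O
..OO.O

Derivation:
Simulating step by step:
Generation 0 (given above): 10 live cells
Generation 1: 9 live cells
O..O..
.O....
.O....
......
......
......
.O.O.O
....OO
Generation 2: 11 live cells
(generation 2 grid is the final answer)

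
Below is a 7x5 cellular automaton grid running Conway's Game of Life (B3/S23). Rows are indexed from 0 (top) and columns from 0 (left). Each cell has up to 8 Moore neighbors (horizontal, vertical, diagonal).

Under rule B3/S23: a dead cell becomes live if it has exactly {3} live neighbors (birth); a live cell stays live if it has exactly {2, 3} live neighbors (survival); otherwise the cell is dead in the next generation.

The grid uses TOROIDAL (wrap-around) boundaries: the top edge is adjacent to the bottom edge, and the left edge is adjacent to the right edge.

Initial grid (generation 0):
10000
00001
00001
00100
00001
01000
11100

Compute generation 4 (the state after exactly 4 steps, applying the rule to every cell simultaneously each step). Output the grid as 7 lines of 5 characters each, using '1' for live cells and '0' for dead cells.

Answer: 11110
11111
00010
00000
11000
00011
00000

Derivation:
Simulating step by step:
Generation 0 (given above): 9 live cells
Generation 1: 10 live cells
10001
10001
00010
00010
00000
01100
10100
Generation 2: 11 live cells
00010
10010
00010
00000
00100
01100
10111
Generation 3: 11 live cells
11000
00110
00001
00000
01100
10001
10001
Generation 4: 14 live cells
(generation 4 grid is the final answer)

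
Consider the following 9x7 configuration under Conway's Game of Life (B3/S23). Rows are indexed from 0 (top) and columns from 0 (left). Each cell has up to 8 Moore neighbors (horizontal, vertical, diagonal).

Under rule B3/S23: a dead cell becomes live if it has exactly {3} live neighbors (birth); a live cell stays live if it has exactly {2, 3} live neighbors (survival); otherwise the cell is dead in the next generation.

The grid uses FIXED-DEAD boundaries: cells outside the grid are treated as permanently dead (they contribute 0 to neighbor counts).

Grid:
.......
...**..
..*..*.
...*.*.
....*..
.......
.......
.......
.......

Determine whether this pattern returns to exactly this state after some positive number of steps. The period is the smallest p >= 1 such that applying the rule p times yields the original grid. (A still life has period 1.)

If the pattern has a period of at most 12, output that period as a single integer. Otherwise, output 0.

Answer: 1

Derivation:
Simulating and comparing each generation to the original:
Gen 0 (original, given above): 7 live cells
Gen 1: 7 live cells, MATCHES original -> period = 1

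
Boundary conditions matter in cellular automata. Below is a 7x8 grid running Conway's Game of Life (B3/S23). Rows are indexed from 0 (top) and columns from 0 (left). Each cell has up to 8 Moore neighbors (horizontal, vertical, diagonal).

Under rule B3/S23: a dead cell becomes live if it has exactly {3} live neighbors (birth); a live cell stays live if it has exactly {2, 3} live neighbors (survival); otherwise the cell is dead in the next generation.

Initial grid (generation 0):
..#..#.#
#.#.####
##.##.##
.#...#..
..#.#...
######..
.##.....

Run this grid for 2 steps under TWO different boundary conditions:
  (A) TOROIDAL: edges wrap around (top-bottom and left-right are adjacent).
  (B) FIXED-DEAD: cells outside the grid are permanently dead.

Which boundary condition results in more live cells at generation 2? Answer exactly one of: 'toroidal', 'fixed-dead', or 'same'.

Under TOROIDAL boundary, generation 2:
...###..
..#.#...
..#...#.
#.....##
##..#...
....####
...#...#
Population = 19

Under FIXED-DEAD boundary, generation 2:
.####...
#.#...#.
#.#...#.
##....#.
#...#.#.
##..##..
....##..
Population = 22

Comparison: toroidal=19, fixed-dead=22 -> fixed-dead

Answer: fixed-dead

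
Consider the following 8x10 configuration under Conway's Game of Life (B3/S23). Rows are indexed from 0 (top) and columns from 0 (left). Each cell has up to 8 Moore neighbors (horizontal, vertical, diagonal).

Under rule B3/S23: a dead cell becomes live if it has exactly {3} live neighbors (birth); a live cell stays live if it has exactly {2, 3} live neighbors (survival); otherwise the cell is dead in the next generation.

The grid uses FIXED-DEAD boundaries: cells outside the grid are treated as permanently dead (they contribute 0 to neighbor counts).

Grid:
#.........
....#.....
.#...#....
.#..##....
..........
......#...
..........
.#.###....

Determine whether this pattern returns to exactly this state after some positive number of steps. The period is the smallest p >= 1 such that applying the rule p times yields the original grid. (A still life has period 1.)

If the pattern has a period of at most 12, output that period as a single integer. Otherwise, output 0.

Answer: 0

Derivation:
Simulating and comparing each generation to the original:
Gen 0 (original, given above): 12 live cells
Gen 1: 7 live cells, differs from original
Gen 2: 13 live cells, differs from original
Gen 3: 11 live cells, differs from original
Gen 4: 14 live cells, differs from original
Gen 5: 7 live cells, differs from original
Gen 6: 2 live cells, differs from original
Gen 7: 0 live cells, differs from original
Gen 8: 0 live cells, differs from original
Gen 9: 0 live cells, differs from original
Gen 10: 0 live cells, differs from original
Gen 11: 0 live cells, differs from original
Gen 12: 0 live cells, differs from original
No period found within 12 steps.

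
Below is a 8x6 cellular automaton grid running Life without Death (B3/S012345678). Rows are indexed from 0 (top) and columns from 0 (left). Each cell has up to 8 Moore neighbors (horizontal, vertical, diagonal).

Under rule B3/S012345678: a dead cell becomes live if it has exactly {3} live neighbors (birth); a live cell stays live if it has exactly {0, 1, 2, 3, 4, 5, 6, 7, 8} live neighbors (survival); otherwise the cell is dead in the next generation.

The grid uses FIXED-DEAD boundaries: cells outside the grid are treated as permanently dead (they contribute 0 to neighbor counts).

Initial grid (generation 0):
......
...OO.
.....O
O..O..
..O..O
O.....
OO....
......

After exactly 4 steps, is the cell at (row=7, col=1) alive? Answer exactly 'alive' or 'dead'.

Simulating step by step:
Generation 0 (given above): 10 live cells
Generation 1: 13 live cells
......
...OO.
...O.O
O..OO.
.OO..O
O.....
OO....
......
Generation 2: 20 live cells
......
...OO.
..OO.O
OO.OOO
OOOOOO
O.O...
OO....
......
Generation 3: 23 live cells
......
..OOO.
.OOO.O
OO.OOO
OOOOOO
O.O.O.
OO....
......
Generation 4: 27 live cells
...O..
.OOOO.
OOOO.O
OO.OOO
OOOOOO
O.O.OO
OO....
......

Cell (7,1) at generation 4: 0 -> dead

Answer: dead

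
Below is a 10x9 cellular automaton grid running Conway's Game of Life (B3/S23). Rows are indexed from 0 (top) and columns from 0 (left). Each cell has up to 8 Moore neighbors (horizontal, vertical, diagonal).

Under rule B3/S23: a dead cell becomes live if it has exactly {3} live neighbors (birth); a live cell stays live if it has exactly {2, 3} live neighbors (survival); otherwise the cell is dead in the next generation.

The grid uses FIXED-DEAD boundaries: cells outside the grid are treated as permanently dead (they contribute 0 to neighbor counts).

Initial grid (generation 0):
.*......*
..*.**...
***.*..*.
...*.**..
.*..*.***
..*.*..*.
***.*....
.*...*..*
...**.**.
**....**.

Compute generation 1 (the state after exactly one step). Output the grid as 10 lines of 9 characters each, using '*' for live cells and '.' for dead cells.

Simulating step by step:
Generation 0 (given above): 36 live cells
Generation 1: 35 live cells
(generation 1 grid is the final answer)

Answer: .........
*.*.**...
.**......
*..*....*
..*.*...*
*.*.*.***
*.*.**...
**...***.
***.*...*
.....***.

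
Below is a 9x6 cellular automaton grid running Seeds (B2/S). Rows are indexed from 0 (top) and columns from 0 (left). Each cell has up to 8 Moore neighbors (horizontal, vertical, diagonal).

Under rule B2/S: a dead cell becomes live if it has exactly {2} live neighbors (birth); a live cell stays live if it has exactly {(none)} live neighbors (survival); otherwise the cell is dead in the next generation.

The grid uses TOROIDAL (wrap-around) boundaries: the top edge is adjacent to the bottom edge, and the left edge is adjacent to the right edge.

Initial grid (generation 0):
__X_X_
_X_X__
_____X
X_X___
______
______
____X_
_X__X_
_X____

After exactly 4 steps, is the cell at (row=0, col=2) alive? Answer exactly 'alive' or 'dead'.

Simulating step by step:
Generation 0 (given above): 11 live cells
Generation 1: 17 live cells
X_____
X____X
___XX_
_X___X
_X____
______
___X_X
X_XX_X
X___XX
Generation 2: 11 live cells
______
_X_X__
_XX___
___X__
__X___
X_X_X_
_X____
______
__X___
Generation 3: 14 live cells
_X_X__
X_____
X___X_
______
____XX
_____X
X_XX_X
_XX___
______
Generation 4: 15 live cells
X_X___
__XXX_
_X____
X__X__
X_____
_XX___
______
____XX
X__X__

Cell (0,2) at generation 4: 1 -> alive

Answer: alive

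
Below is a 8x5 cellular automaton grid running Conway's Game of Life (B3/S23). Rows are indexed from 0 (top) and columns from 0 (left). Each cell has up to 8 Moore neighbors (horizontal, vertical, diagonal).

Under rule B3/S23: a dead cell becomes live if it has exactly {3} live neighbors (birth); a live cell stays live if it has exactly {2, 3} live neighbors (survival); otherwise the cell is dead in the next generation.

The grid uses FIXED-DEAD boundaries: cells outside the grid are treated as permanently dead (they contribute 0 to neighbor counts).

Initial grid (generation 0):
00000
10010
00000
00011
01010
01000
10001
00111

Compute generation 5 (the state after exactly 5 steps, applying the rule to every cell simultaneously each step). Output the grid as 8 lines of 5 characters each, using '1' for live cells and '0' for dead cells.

Simulating step by step:
Generation 0 (given above): 12 live cells
Generation 1: 15 live cells
00000
00000
00011
00111
00011
11100
01101
00011
Generation 2: 11 live cells
00000
00000
00101
00100
00001
10001
10001
00111
Generation 3: 8 live cells
00000
00000
00010
00000
00010
00011
01001
00011
Generation 4: 8 live cells
00000
00000
00000
00000
00011
00111
00100
00011
Generation 5: 6 live cells
(generation 5 grid is the final answer)

Answer: 00000
00000
00000
00000
00101
00101
00100
00010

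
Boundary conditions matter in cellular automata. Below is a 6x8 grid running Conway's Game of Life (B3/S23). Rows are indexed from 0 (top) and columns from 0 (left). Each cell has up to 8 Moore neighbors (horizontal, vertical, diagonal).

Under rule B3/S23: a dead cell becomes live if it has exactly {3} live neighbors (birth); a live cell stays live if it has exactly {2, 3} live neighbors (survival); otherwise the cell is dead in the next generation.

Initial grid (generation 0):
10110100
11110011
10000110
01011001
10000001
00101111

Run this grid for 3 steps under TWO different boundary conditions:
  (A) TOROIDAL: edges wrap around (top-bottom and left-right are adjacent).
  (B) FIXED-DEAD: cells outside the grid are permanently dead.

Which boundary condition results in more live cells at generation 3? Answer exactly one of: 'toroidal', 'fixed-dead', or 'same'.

Under TOROIDAL boundary, generation 3:
00011000
00001000
00001100
01111100
10001000
01001000
Population = 14

Under FIXED-DEAD boundary, generation 3:
00111100
11110110
10110000
10101110
10101001
01000011
Population = 25

Comparison: toroidal=14, fixed-dead=25 -> fixed-dead

Answer: fixed-dead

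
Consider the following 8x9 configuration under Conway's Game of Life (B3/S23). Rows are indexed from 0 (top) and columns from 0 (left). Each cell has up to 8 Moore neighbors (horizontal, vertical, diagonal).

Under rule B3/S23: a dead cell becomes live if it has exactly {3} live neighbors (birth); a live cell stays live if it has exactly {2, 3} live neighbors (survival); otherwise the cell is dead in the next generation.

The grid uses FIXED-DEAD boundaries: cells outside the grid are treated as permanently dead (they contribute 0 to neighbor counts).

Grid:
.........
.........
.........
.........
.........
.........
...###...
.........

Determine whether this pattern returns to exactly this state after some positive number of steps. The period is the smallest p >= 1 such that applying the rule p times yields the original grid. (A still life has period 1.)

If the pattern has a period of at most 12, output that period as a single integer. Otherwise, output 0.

Answer: 2

Derivation:
Simulating and comparing each generation to the original:
Gen 0 (original, given above): 3 live cells
Gen 1: 3 live cells, differs from original
Gen 2: 3 live cells, MATCHES original -> period = 2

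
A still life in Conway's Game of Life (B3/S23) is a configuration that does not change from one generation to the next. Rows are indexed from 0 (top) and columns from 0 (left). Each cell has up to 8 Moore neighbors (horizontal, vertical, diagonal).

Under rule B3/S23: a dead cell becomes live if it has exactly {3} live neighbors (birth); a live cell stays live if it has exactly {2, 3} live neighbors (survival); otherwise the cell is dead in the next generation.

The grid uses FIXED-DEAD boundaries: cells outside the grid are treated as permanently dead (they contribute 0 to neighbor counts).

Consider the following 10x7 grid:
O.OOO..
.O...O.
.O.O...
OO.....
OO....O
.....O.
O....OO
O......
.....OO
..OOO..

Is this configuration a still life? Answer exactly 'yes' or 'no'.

Answer: no

Derivation:
Compute generation 1 and compare to generation 0 (given above):
Generation 1:
.OOOO..
OO.....
.O.....
.......
OO.....
OO...O.
.....OO
.......
...OOO.
...OOO.
Cell (0,0) differs: gen0=1 vs gen1=0 -> NOT a still life.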